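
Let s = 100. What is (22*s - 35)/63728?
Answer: 2165/63728 ≈ 0.033973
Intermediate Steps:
(22*s - 35)/63728 = (22*100 - 35)/63728 = (2200 - 35)*(1/63728) = 2165*(1/63728) = 2165/63728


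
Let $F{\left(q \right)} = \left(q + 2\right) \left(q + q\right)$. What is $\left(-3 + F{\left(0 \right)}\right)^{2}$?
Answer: $9$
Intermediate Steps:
$F{\left(q \right)} = 2 q \left(2 + q\right)$ ($F{\left(q \right)} = \left(2 + q\right) 2 q = 2 q \left(2 + q\right)$)
$\left(-3 + F{\left(0 \right)}\right)^{2} = \left(-3 + 2 \cdot 0 \left(2 + 0\right)\right)^{2} = \left(-3 + 2 \cdot 0 \cdot 2\right)^{2} = \left(-3 + 0\right)^{2} = \left(-3\right)^{2} = 9$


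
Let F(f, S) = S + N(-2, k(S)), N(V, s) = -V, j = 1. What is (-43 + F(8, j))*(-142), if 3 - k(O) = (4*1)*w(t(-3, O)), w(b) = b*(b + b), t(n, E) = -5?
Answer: 5680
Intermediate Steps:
w(b) = 2*b² (w(b) = b*(2*b) = 2*b²)
k(O) = -197 (k(O) = 3 - 4*1*2*(-5)² = 3 - 4*2*25 = 3 - 4*50 = 3 - 1*200 = 3 - 200 = -197)
F(f, S) = 2 + S (F(f, S) = S - 1*(-2) = S + 2 = 2 + S)
(-43 + F(8, j))*(-142) = (-43 + (2 + 1))*(-142) = (-43 + 3)*(-142) = -40*(-142) = 5680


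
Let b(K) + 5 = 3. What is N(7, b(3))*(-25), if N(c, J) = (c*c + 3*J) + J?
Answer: -1025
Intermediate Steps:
b(K) = -2 (b(K) = -5 + 3 = -2)
N(c, J) = c² + 4*J (N(c, J) = (c² + 3*J) + J = c² + 4*J)
N(7, b(3))*(-25) = (7² + 4*(-2))*(-25) = (49 - 8)*(-25) = 41*(-25) = -1025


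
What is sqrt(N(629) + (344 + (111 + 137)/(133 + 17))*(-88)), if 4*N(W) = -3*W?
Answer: I*sqrt(27800319)/30 ≈ 175.75*I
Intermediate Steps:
N(W) = -3*W/4 (N(W) = (-3*W)/4 = -3*W/4)
sqrt(N(629) + (344 + (111 + 137)/(133 + 17))*(-88)) = sqrt(-3/4*629 + (344 + (111 + 137)/(133 + 17))*(-88)) = sqrt(-1887/4 + (344 + 248/150)*(-88)) = sqrt(-1887/4 + (344 + 248*(1/150))*(-88)) = sqrt(-1887/4 + (344 + 124/75)*(-88)) = sqrt(-1887/4 + (25924/75)*(-88)) = sqrt(-1887/4 - 2281312/75) = sqrt(-9266773/300) = I*sqrt(27800319)/30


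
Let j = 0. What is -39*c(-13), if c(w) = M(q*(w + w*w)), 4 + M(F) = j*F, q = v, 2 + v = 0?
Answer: 156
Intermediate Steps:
v = -2 (v = -2 + 0 = -2)
q = -2
M(F) = -4 (M(F) = -4 + 0*F = -4 + 0 = -4)
c(w) = -4
-39*c(-13) = -39*(-4) = 156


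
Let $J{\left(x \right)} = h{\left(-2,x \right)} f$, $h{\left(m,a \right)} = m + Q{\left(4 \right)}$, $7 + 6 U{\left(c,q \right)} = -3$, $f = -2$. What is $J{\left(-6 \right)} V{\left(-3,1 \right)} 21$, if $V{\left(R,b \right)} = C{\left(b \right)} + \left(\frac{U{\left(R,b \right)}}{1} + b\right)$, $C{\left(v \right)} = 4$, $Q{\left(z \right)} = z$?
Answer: $-280$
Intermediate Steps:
$U{\left(c,q \right)} = - \frac{5}{3}$ ($U{\left(c,q \right)} = - \frac{7}{6} + \frac{1}{6} \left(-3\right) = - \frac{7}{6} - \frac{1}{2} = - \frac{5}{3}$)
$h{\left(m,a \right)} = 4 + m$ ($h{\left(m,a \right)} = m + 4 = 4 + m$)
$V{\left(R,b \right)} = \frac{7}{3} + b$ ($V{\left(R,b \right)} = 4 + \left(- \frac{5}{3 \cdot 1} + b\right) = 4 + \left(\left(- \frac{5}{3}\right) 1 + b\right) = 4 + \left(- \frac{5}{3} + b\right) = \frac{7}{3} + b$)
$J{\left(x \right)} = -4$ ($J{\left(x \right)} = \left(4 - 2\right) \left(-2\right) = 2 \left(-2\right) = -4$)
$J{\left(-6 \right)} V{\left(-3,1 \right)} 21 = - 4 \left(\frac{7}{3} + 1\right) 21 = \left(-4\right) \frac{10}{3} \cdot 21 = \left(- \frac{40}{3}\right) 21 = -280$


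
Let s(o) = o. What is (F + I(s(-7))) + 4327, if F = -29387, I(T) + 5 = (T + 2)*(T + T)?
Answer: -24995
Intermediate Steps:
I(T) = -5 + 2*T*(2 + T) (I(T) = -5 + (T + 2)*(T + T) = -5 + (2 + T)*(2*T) = -5 + 2*T*(2 + T))
(F + I(s(-7))) + 4327 = (-29387 + (-5 + 2*(-7)² + 4*(-7))) + 4327 = (-29387 + (-5 + 2*49 - 28)) + 4327 = (-29387 + (-5 + 98 - 28)) + 4327 = (-29387 + 65) + 4327 = -29322 + 4327 = -24995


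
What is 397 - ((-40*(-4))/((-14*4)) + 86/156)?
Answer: 218021/546 ≈ 399.31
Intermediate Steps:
397 - ((-40*(-4))/((-14*4)) + 86/156) = 397 - (160/(-56) + 86*(1/156)) = 397 - (160*(-1/56) + 43/78) = 397 - (-20/7 + 43/78) = 397 - 1*(-1259/546) = 397 + 1259/546 = 218021/546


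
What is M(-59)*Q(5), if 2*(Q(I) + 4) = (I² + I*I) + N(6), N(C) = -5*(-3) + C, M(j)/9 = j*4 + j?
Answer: -167265/2 ≈ -83633.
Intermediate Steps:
M(j) = 45*j (M(j) = 9*(j*4 + j) = 9*(4*j + j) = 9*(5*j) = 45*j)
N(C) = 15 + C
Q(I) = 13/2 + I² (Q(I) = -4 + ((I² + I*I) + (15 + 6))/2 = -4 + ((I² + I²) + 21)/2 = -4 + (2*I² + 21)/2 = -4 + (21 + 2*I²)/2 = -4 + (21/2 + I²) = 13/2 + I²)
M(-59)*Q(5) = (45*(-59))*(13/2 + 5²) = -2655*(13/2 + 25) = -2655*63/2 = -167265/2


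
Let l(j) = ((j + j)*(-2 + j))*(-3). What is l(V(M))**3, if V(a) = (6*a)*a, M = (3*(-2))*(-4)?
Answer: -367402368973405352361984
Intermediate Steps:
M = 24 (M = -6*(-4) = 24)
V(a) = 6*a**2
l(j) = -6*j*(-2 + j) (l(j) = ((2*j)*(-2 + j))*(-3) = (2*j*(-2 + j))*(-3) = -6*j*(-2 + j))
l(V(M))**3 = (6*(6*24**2)*(2 - 6*24**2))**3 = (6*(6*576)*(2 - 6*576))**3 = (6*3456*(2 - 1*3456))**3 = (6*3456*(2 - 3456))**3 = (6*3456*(-3454))**3 = (-71622144)**3 = -367402368973405352361984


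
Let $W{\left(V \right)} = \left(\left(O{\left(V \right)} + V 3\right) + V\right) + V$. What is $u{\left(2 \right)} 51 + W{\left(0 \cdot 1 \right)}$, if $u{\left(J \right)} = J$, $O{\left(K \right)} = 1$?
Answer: $103$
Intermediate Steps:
$W{\left(V \right)} = 1 + 5 V$ ($W{\left(V \right)} = \left(\left(1 + V 3\right) + V\right) + V = \left(\left(1 + 3 V\right) + V\right) + V = \left(1 + 4 V\right) + V = 1 + 5 V$)
$u{\left(2 \right)} 51 + W{\left(0 \cdot 1 \right)} = 2 \cdot 51 + \left(1 + 5 \cdot 0 \cdot 1\right) = 102 + \left(1 + 5 \cdot 0\right) = 102 + \left(1 + 0\right) = 102 + 1 = 103$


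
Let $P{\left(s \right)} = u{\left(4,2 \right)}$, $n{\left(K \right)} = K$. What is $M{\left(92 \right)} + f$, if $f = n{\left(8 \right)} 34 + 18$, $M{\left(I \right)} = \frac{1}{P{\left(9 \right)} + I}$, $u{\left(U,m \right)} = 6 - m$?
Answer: $\frac{27841}{96} \approx 290.01$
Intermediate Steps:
$P{\left(s \right)} = 4$ ($P{\left(s \right)} = 6 - 2 = 4$)
$M{\left(I \right)} = \frac{1}{4 + I}$
$f = 290$ ($f = 8 \cdot 34 + 18 = 272 + 18 = 290$)
$M{\left(92 \right)} + f = \frac{1}{4 + 92} + 290 = \frac{1}{96} + 290 = \frac{27841}{96}$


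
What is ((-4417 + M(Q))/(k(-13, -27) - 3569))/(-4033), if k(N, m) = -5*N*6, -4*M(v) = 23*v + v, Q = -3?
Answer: -4399/12820907 ≈ -0.00034311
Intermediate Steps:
M(v) = -6*v (M(v) = -(23*v + v)/4 = -6*v)
k(N, m) = -30*N
((-4417 + M(Q))/(k(-13, -27) - 3569))/(-4033) = ((-4417 - 6*(-3))/(-30*(-13) - 3569))/(-4033) = ((-4417 + 18)/(390 - 3569))*(-1/4033) = -4399/(-3179)*(-1/4033) = -4399*(-1/3179)*(-1/4033) = (4399/3179)*(-1/4033) = -4399/12820907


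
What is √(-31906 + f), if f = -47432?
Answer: I*√79338 ≈ 281.67*I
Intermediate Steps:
√(-31906 + f) = √(-31906 - 47432) = √(-79338) = I*√79338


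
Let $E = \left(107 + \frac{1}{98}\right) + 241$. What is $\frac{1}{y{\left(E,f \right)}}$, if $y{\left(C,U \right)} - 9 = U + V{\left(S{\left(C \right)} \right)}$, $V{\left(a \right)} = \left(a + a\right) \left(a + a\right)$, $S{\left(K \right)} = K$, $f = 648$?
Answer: $\frac{2401}{1164728482} \approx 2.0614 \cdot 10^{-6}$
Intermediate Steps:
$E = \frac{34105}{98}$ ($E = \left(107 + \frac{1}{98}\right) + 241 = \frac{10487}{98} + 241 = \frac{34105}{98} \approx 348.01$)
$V{\left(a \right)} = 4 a^{2}$ ($V{\left(a \right)} = 2 a 2 a = 4 a^{2}$)
$y{\left(C,U \right)} = 9 + U + 4 C^{2}$ ($y{\left(C,U \right)} = 9 + \left(U + 4 C^{2}\right) = 9 + U + 4 C^{2}$)
$\frac{1}{y{\left(E,f \right)}} = \frac{1}{9 + 648 + 4 \left(\frac{34105}{98}\right)^{2}} = \frac{1}{9 + 648 + 4 \cdot \frac{1163151025}{9604}} = \frac{1}{9 + 648 + \frac{1163151025}{2401}} = \frac{1}{\frac{1164728482}{2401}} = \frac{2401}{1164728482}$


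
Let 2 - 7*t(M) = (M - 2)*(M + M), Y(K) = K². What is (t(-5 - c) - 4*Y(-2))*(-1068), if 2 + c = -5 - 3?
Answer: 21360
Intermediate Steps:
c = -10 (c = -2 + (-5 - 3) = -2 - 8 = -10)
t(M) = 2/7 - 2*M*(-2 + M)/7 (t(M) = 2/7 - (M - 2)*(M + M)/7 = 2/7 - (-2 + M)*2*M/7 = 2/7 - 2*M*(-2 + M)/7)
(t(-5 - c) - 4*Y(-2))*(-1068) = ((2/7 - 2*(-5 - 1*(-10))²/7 + 4*(-5 - 1*(-10))/7) - 4*(-2)²)*(-1068) = ((2/7 - 2*(-5 + 10)²/7 + 4*(-5 + 10)/7) - 4*4)*(-1068) = ((2/7 - 2/7*5² + (4/7)*5) - 16)*(-1068) = ((2/7 - 2/7*25 + 20/7) - 16)*(-1068) = ((2/7 - 50/7 + 20/7) - 16)*(-1068) = (-4 - 16)*(-1068) = -20*(-1068) = 21360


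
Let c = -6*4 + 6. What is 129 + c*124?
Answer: -2103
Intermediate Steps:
c = -18 (c = -24 + 6 = -18)
129 + c*124 = 129 - 18*124 = 129 - 2232 = -2103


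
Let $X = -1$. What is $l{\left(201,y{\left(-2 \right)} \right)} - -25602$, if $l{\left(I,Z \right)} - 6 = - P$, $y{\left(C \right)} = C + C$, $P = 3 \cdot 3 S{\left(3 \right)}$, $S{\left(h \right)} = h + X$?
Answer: $25590$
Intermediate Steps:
$S{\left(h \right)} = -1 + h$ ($S{\left(h \right)} = h - 1 = -1 + h$)
$P = 18$ ($P = 3 \cdot 3 \left(-1 + 3\right) = 9 \cdot 2 = 18$)
$y{\left(C \right)} = 2 C$
$l{\left(I,Z \right)} = -12$ ($l{\left(I,Z \right)} = 6 - 18 = -12$)
$l{\left(201,y{\left(-2 \right)} \right)} - -25602 = -12 - -25602 = -12 + 25602 = 25590$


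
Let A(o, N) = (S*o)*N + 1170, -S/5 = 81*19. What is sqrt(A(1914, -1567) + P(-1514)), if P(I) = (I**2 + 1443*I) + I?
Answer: 2*sqrt(5769810890) ≈ 1.5192e+5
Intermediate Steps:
S = -7695 (S = -405*19 = -5*1539 = -7695)
A(o, N) = 1170 - 7695*N*o (A(o, N) = (-7695*o)*N + 1170 = -7695*N*o + 1170 = 1170 - 7695*N*o)
P(I) = I**2 + 1444*I
sqrt(A(1914, -1567) + P(-1514)) = sqrt((1170 - 7695*(-1567)*1914) - 1514*(1444 - 1514)) = sqrt((1170 + 23079136410) - 1514*(-70)) = sqrt(23079137580 + 105980) = sqrt(23079243560) = 2*sqrt(5769810890)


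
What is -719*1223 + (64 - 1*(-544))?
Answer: -878729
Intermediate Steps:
-719*1223 + (64 - 1*(-544)) = -879337 + (64 + 544) = -879337 + 608 = -878729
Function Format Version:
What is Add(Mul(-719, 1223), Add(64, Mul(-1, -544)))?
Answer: -878729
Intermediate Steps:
Add(Mul(-719, 1223), Add(64, Mul(-1, -544))) = Add(-879337, Add(64, 544)) = Add(-879337, 608) = -878729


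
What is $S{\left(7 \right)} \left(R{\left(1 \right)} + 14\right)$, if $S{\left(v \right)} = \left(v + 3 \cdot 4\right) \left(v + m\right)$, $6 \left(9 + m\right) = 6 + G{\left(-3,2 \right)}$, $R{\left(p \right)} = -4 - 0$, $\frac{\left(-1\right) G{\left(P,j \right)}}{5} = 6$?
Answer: $-1140$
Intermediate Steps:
$G{\left(P,j \right)} = -30$ ($G{\left(P,j \right)} = \left(-5\right) 6 = -30$)
$R{\left(p \right)} = -4$ ($R{\left(p \right)} = -4 + 0 = -4$)
$m = -13$ ($m = -9 + \frac{6 - 30}{6} = -9 + \frac{1}{6} \left(-24\right) = -9 - 4 = -13$)
$S{\left(v \right)} = \left(-13 + v\right) \left(12 + v\right)$ ($S{\left(v \right)} = \left(v + 3 \cdot 4\right) \left(v - 13\right) = \left(v + 12\right) \left(-13 + v\right) = \left(12 + v\right) \left(-13 + v\right) = \left(-13 + v\right) \left(12 + v\right)$)
$S{\left(7 \right)} \left(R{\left(1 \right)} + 14\right) = \left(-156 + 7^{2} - 7\right) \left(-4 + 14\right) = \left(-156 + 49 - 7\right) 10 = \left(-114\right) 10 = -1140$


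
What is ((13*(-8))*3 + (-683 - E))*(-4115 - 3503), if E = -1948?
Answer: -7259954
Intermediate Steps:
((13*(-8))*3 + (-683 - E))*(-4115 - 3503) = ((13*(-8))*3 + (-683 - 1*(-1948)))*(-4115 - 3503) = (-104*3 + (-683 + 1948))*(-7618) = (-312 + 1265)*(-7618) = 953*(-7618) = -7259954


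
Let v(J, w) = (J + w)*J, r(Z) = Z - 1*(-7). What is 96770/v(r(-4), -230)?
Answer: -96770/681 ≈ -142.10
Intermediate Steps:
r(Z) = 7 + Z (r(Z) = Z + 7 = 7 + Z)
v(J, w) = J*(J + w)
96770/v(r(-4), -230) = 96770/(((7 - 4)*((7 - 4) - 230))) = 96770/((3*(3 - 230))) = 96770/((3*(-227))) = 96770/(-681) = 96770*(-1/681) = -96770/681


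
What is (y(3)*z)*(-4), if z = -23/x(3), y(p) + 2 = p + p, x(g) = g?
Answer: 368/3 ≈ 122.67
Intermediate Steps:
y(p) = -2 + 2*p (y(p) = -2 + (p + p) = -2 + 2*p)
z = -23/3 ≈ -7.6667
(y(3)*z)*(-4) = ((-2 + 2*3)*(-23/3))*(-4) = ((-2 + 6)*(-23/3))*(-4) = (4*(-23/3))*(-4) = -92/3*(-4) = 368/3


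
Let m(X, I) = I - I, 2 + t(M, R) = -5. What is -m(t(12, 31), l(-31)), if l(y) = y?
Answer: 0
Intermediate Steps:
t(M, R) = -7 (t(M, R) = -2 - 5 = -7)
m(X, I) = 0
-m(t(12, 31), l(-31)) = -1*0 = 0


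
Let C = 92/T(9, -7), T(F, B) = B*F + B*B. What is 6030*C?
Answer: -277380/7 ≈ -39626.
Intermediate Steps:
T(F, B) = B² + B*F (T(F, B) = B*F + B² = B² + B*F)
C = -46/7 (C = 92/((-7*(-7 + 9))) = 92/((-7*2)) = 92/(-14) = 92*(-1/14) = -46/7 ≈ -6.5714)
6030*C = 6030*(-46/7) = -277380/7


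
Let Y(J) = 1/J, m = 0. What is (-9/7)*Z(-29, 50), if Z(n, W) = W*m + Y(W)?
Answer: -9/350 ≈ -0.025714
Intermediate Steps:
Z(n, W) = 1/W (Z(n, W) = W*0 + 1/W = 0 + 1/W = 1/W)
(-9/7)*Z(-29, 50) = -9/7/50 = -9*1/7*(1/50) = -9/7*1/50 = -9/350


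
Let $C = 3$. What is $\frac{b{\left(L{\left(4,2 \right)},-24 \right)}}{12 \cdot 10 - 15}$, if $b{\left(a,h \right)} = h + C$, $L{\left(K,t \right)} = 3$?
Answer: $- \frac{1}{5} \approx -0.2$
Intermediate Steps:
$b{\left(a,h \right)} = 3 + h$ ($b{\left(a,h \right)} = h + 3 = 3 + h$)
$\frac{b{\left(L{\left(4,2 \right)},-24 \right)}}{12 \cdot 10 - 15} = \frac{3 - 24}{12 \cdot 10 - 15} = - \frac{21}{120 - 15} = - \frac{21}{105} = \left(-21\right) \frac{1}{105} = - \frac{1}{5}$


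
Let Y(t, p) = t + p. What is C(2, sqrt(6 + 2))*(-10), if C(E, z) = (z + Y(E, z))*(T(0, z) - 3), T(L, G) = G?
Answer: -100 + 80*sqrt(2) ≈ 13.137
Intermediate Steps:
Y(t, p) = p + t
C(E, z) = (-3 + z)*(E + 2*z) (C(E, z) = (z + (z + E))*(z - 3) = (z + (E + z))*(-3 + z) = (E + 2*z)*(-3 + z) = (-3 + z)*(E + 2*z))
C(2, sqrt(6 + 2))*(-10) = ((sqrt(6 + 2))**2 - 6*sqrt(6 + 2) - 3*2 + sqrt(6 + 2)*(2 + sqrt(6 + 2)))*(-10) = ((sqrt(8))**2 - 12*sqrt(2) - 6 + sqrt(8)*(2 + sqrt(8)))*(-10) = ((2*sqrt(2))**2 - 12*sqrt(2) - 6 + (2*sqrt(2))*(2 + 2*sqrt(2)))*(-10) = (8 - 12*sqrt(2) - 6 + 2*sqrt(2)*(2 + 2*sqrt(2)))*(-10) = (2 - 12*sqrt(2) + 2*sqrt(2)*(2 + 2*sqrt(2)))*(-10) = -20 + 120*sqrt(2) - 20*sqrt(2)*(2 + 2*sqrt(2))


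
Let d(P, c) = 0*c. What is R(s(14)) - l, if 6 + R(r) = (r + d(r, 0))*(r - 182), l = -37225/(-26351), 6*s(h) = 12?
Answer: -9681691/26351 ≈ -367.41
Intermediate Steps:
d(P, c) = 0
s(h) = 2 (s(h) = (⅙)*12 = 2)
l = 37225/26351 (l = -37225*(-1/26351) = 37225/26351 ≈ 1.4127)
R(r) = -6 + r*(-182 + r) (R(r) = -6 + (r + 0)*(r - 182) = -6 + r*(-182 + r))
R(s(14)) - l = (-6 + 2² - 182*2) - 1*37225/26351 = (-6 + 4 - 364) - 37225/26351 = -366 - 37225/26351 = -9681691/26351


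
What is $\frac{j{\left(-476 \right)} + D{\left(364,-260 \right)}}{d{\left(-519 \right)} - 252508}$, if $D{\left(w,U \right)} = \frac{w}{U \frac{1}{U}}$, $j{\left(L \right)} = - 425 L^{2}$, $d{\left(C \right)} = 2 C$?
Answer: $\frac{48147218}{126773} \approx 379.79$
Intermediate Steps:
$D{\left(w,U \right)} = w$ ($D{\left(w,U \right)} = \frac{w}{1} = w 1 = w$)
$\frac{j{\left(-476 \right)} + D{\left(364,-260 \right)}}{d{\left(-519 \right)} - 252508} = \frac{- 425 \left(-476\right)^{2} + 364}{2 \left(-519\right) - 252508} = \frac{\left(-425\right) 226576 + 364}{-1038 - 252508} = \frac{-96294800 + 364}{-253546} = \left(-96294436\right) \left(- \frac{1}{253546}\right) = \frac{48147218}{126773}$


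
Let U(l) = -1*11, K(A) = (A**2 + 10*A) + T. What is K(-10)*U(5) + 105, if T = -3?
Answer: 138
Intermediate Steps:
K(A) = -3 + A**2 + 10*A (K(A) = (A**2 + 10*A) - 3 = -3 + A**2 + 10*A)
U(l) = -11
K(-10)*U(5) + 105 = (-3 + (-10)**2 + 10*(-10))*(-11) + 105 = (-3 + 100 - 100)*(-11) + 105 = -3*(-11) + 105 = 33 + 105 = 138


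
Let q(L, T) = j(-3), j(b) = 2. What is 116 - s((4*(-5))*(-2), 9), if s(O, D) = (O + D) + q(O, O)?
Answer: 65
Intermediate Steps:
q(L, T) = 2
s(O, D) = 2 + D + O (s(O, D) = (O + D) + 2 = (D + O) + 2 = 2 + D + O)
116 - s((4*(-5))*(-2), 9) = 116 - (2 + 9 + (4*(-5))*(-2)) = 116 - (2 + 9 - 20*(-2)) = 116 - (2 + 9 + 40) = 116 - 1*51 = 116 - 51 = 65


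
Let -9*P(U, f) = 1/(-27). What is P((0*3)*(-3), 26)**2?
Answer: 1/59049 ≈ 1.6935e-5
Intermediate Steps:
P(U, f) = 1/243 (P(U, f) = -1/9/(-27) = -1/9*(-1/27) = 1/243)
P((0*3)*(-3), 26)**2 = (1/243)**2 = 1/59049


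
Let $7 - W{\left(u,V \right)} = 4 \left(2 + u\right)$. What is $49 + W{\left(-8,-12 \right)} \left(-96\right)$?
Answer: $-2927$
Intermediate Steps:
$W{\left(u,V \right)} = -1 - 4 u$ ($W{\left(u,V \right)} = 7 - 4 \left(2 + u\right) = 7 - \left(8 + 4 u\right) = -1 - 4 u$)
$49 + W{\left(-8,-12 \right)} \left(-96\right) = 49 + \left(-1 - -32\right) \left(-96\right) = 49 + \left(-1 + 32\right) \left(-96\right) = 49 + 31 \left(-96\right) = 49 - 2976 = -2927$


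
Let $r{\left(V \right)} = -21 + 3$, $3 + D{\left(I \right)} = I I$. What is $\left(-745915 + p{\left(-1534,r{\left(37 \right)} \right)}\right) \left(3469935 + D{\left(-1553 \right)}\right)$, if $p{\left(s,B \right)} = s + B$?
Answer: $-4396407300047$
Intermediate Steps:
$D{\left(I \right)} = -3 + I^{2}$ ($D{\left(I \right)} = -3 + I I = -3 + I^{2}$)
$r{\left(V \right)} = -18$
$p{\left(s,B \right)} = B + s$
$\left(-745915 + p{\left(-1534,r{\left(37 \right)} \right)}\right) \left(3469935 + D{\left(-1553 \right)}\right) = \left(-745915 - 1552\right) \left(3469935 - \left(3 - \left(-1553\right)^{2}\right)\right) = \left(-745915 - 1552\right) \left(3469935 + \left(-3 + 2411809\right)\right) = - 747467 \left(3469935 + 2411806\right) = \left(-747467\right) 5881741 = -4396407300047$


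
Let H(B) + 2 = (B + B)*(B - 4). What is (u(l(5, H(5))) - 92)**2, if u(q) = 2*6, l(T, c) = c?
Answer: 6400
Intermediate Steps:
H(B) = -2 + 2*B*(-4 + B) (H(B) = -2 + (B + B)*(B - 4) = -2 + (2*B)*(-4 + B) = -2 + 2*B*(-4 + B))
u(q) = 12
(u(l(5, H(5))) - 92)**2 = (12 - 92)**2 = (-80)**2 = 6400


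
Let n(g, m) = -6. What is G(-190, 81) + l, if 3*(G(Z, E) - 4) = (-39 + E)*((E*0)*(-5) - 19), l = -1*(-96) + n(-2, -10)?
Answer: -172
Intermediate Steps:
l = 90 (l = -1*(-96) - 6 = 96 - 6 = 90)
G(Z, E) = 251 - 19*E/3 (G(Z, E) = 4 + ((-39 + E)*((E*0)*(-5) - 19))/3 = 4 + ((-39 + E)*(0*(-5) - 19))/3 = 4 + ((-39 + E)*(0 - 19))/3 = 4 + ((-39 + E)*(-19))/3 = 4 + (741 - 19*E)/3 = 4 + (247 - 19*E/3) = 251 - 19*E/3)
G(-190, 81) + l = (251 - 19/3*81) + 90 = (251 - 513) + 90 = -262 + 90 = -172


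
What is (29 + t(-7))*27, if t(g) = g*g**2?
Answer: -8478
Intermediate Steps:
t(g) = g**3
(29 + t(-7))*27 = (29 + (-7)**3)*27 = (29 - 343)*27 = -314*27 = -8478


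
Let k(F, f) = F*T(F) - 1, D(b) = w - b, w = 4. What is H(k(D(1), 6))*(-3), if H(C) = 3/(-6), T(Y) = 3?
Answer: 3/2 ≈ 1.5000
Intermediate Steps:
D(b) = 4 - b
k(F, f) = -1 + 3*F (k(F, f) = F*3 - 1 = 3*F - 1 = -1 + 3*F)
H(C) = -½ (H(C) = 3*(-⅙) = -½)
H(k(D(1), 6))*(-3) = -½*(-3) = 3/2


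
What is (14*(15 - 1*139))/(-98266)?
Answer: 124/7019 ≈ 0.017666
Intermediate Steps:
(14*(15 - 1*139))/(-98266) = (14*(15 - 139))*(-1/98266) = (14*(-124))*(-1/98266) = -1736*(-1/98266) = 124/7019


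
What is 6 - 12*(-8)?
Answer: 102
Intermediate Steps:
6 - 12*(-8) = 6 + 96 = 102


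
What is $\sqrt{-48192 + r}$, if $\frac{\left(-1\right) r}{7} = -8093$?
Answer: $\sqrt{8459} \approx 91.973$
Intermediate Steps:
$r = 56651$ ($r = \left(-7\right) \left(-8093\right) = 56651$)
$\sqrt{-48192 + r} = \sqrt{-48192 + 56651} = \sqrt{8459}$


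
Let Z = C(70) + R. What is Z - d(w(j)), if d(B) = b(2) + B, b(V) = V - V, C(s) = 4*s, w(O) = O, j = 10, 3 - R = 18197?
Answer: -17924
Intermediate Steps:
R = -18194 (R = 3 - 1*18197 = 3 - 18197 = -18194)
b(V) = 0
Z = -17914 (Z = 4*70 - 18194 = 280 - 18194 = -17914)
d(B) = B (d(B) = 0 + B = B)
Z - d(w(j)) = -17914 - 1*10 = -17914 - 10 = -17924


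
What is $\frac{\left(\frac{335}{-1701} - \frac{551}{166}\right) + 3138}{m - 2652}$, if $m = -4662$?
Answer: $- \frac{885071647}{2065224924} \approx -0.42856$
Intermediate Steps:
$\frac{\left(\frac{335}{-1701} - \frac{551}{166}\right) + 3138}{m - 2652} = \frac{\left(\frac{335}{-1701} - \frac{551}{166}\right) + 3138}{-4662 - 2652} = \frac{\left(335 \left(- \frac{1}{1701}\right) - \frac{551}{166}\right) + 3138}{-7314} = \left(\left(- \frac{335}{1701} - \frac{551}{166}\right) + 3138\right) \left(- \frac{1}{7314}\right) = \left(- \frac{992861}{282366} + 3138\right) \left(- \frac{1}{7314}\right) = \frac{885071647}{282366} \left(- \frac{1}{7314}\right) = - \frac{885071647}{2065224924}$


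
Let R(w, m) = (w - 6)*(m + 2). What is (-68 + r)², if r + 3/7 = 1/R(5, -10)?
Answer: 14630625/3136 ≈ 4665.4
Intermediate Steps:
R(w, m) = (-6 + w)*(2 + m)
r = -17/56 (r = -3/7 + 1/(-12 - 6*(-10) + 2*5 - 10*5) = -3/7 + 1/(-12 + 60 + 10 - 50) = -3/7 + 1/8 = -3/7 + ⅛ = -17/56 ≈ -0.30357)
(-68 + r)² = (-68 - 17/56)² = (-3825/56)² = 14630625/3136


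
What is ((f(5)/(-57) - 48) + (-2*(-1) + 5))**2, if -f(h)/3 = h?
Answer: 599076/361 ≈ 1659.5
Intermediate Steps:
f(h) = -3*h
((f(5)/(-57) - 48) + (-2*(-1) + 5))**2 = ((-3*5/(-57) - 48) + (-2*(-1) + 5))**2 = ((-15*(-1/57) - 48) + (2 + 5))**2 = ((5/19 - 48) + 7)**2 = (-907/19 + 7)**2 = (-774/19)**2 = 599076/361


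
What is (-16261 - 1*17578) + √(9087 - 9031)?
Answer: -33839 + 2*√14 ≈ -33832.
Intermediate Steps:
(-16261 - 1*17578) + √(9087 - 9031) = (-16261 - 17578) + √56 = -33839 + 2*√14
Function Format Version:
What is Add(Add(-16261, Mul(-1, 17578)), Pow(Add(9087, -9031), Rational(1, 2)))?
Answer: Add(-33839, Mul(2, Pow(14, Rational(1, 2)))) ≈ -33832.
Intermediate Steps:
Add(Add(-16261, Mul(-1, 17578)), Pow(Add(9087, -9031), Rational(1, 2))) = Add(Add(-16261, -17578), Pow(56, Rational(1, 2))) = Add(-33839, Mul(2, Pow(14, Rational(1, 2))))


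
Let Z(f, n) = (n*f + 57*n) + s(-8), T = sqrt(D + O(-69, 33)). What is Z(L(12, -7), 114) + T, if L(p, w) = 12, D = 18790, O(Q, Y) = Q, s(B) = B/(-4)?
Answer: 7868 + sqrt(18721) ≈ 8004.8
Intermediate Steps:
s(B) = -B/4 (s(B) = B*(-1/4) = -B/4)
T = sqrt(18721) (T = sqrt(18790 - 69) = sqrt(18721) ≈ 136.82)
Z(f, n) = 2 + 57*n + f*n (Z(f, n) = (n*f + 57*n) - 1/4*(-8) = (f*n + 57*n) + 2 = (57*n + f*n) + 2 = 2 + 57*n + f*n)
Z(L(12, -7), 114) + T = (2 + 57*114 + 12*114) + sqrt(18721) = (2 + 6498 + 1368) + sqrt(18721) = 7868 + sqrt(18721)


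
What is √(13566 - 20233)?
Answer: I*√6667 ≈ 81.652*I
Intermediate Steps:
√(13566 - 20233) = √(-6667) = I*√6667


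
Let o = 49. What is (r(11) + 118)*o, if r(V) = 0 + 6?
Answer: 6076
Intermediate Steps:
r(V) = 6
(r(11) + 118)*o = (6 + 118)*49 = 124*49 = 6076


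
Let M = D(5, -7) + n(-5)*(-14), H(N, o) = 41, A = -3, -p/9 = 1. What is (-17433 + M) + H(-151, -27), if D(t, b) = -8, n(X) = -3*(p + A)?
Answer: -17904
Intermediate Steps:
p = -9 (p = -9*1 = -9)
n(X) = 36 (n(X) = -3*(-9 - 3) = -3*(-12) = 36)
M = -512 (M = -8 + 36*(-14) = -8 - 504 = -512)
(-17433 + M) + H(-151, -27) = (-17433 - 512) + 41 = -17945 + 41 = -17904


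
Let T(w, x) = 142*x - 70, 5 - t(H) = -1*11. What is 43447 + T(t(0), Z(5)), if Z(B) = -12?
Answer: 41673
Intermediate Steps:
t(H) = 16 (t(H) = 5 - (-1)*11 = 5 - 1*(-11) = 5 + 11 = 16)
T(w, x) = -70 + 142*x
43447 + T(t(0), Z(5)) = 43447 + (-70 + 142*(-12)) = 43447 + (-70 - 1704) = 43447 - 1774 = 41673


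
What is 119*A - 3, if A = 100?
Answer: 11897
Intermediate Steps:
119*A - 3 = 119*100 - 3 = 11900 - 3 = 11897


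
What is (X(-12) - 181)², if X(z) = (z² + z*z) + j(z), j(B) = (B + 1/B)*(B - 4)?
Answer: 811801/9 ≈ 90200.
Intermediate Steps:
j(B) = (-4 + B)*(B + 1/B) (j(B) = (B + 1/B)*(-4 + B) = (-4 + B)*(B + 1/B))
X(z) = 1 - 4*z - 4/z + 3*z² (X(z) = (z² + z*z) + (1 + z² - 4*z - 4/z) = (z² + z²) + (1 + z² - 4*z - 4/z) = 2*z² + (1 + z² - 4*z - 4/z) = 1 - 4*z - 4/z + 3*z²)
(X(-12) - 181)² = ((1 - 4*(-12) - 4/(-12) + 3*(-12)²) - 181)² = ((1 + 48 - 4*(-1/12) + 3*144) - 181)² = ((1 + 48 + ⅓ + 432) - 181)² = (1444/3 - 181)² = (901/3)² = 811801/9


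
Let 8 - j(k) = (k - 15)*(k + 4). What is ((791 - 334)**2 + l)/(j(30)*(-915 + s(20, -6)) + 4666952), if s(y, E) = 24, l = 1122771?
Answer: 665810/2557117 ≈ 0.26038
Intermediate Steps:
j(k) = 8 - (-15 + k)*(4 + k) (j(k) = 8 - (k - 15)*(k + 4) = 8 - (-15 + k)*(4 + k))
((791 - 334)**2 + l)/(j(30)*(-915 + s(20, -6)) + 4666952) = ((791 - 334)**2 + 1122771)/((68 - 1*30**2 + 11*30)*(-915 + 24) + 4666952) = (457**2 + 1122771)/((68 - 1*900 + 330)*(-891) + 4666952) = (208849 + 1122771)/((68 - 900 + 330)*(-891) + 4666952) = 1331620/(-502*(-891) + 4666952) = 1331620/(447282 + 4666952) = 1331620/5114234 = 1331620*(1/5114234) = 665810/2557117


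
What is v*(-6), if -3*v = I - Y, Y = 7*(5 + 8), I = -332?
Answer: -846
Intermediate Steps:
Y = 91 (Y = 7*13 = 91)
v = 141 (v = -(-332 - 1*91)/3 = -(-332 - 91)/3 = -1/3*(-423) = 141)
v*(-6) = 141*(-6) = -846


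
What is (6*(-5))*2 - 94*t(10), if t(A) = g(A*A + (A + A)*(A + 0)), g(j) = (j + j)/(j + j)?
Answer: -154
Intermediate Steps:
g(j) = 1 (g(j) = (2*j)/((2*j)) = (2*j)*(1/(2*j)) = 1)
t(A) = 1
(6*(-5))*2 - 94*t(10) = (6*(-5))*2 - 94*1 = -30*2 - 94 = -60 - 94 = -154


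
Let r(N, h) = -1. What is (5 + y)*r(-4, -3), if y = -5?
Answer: 0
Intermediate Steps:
(5 + y)*r(-4, -3) = (5 - 5)*(-1) = 0*(-1) = 0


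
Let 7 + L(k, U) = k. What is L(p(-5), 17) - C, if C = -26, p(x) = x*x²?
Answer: -106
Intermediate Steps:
p(x) = x³
L(k, U) = -7 + k
L(p(-5), 17) - C = (-7 + (-5)³) - 1*(-26) = (-7 - 125) + 26 = -132 + 26 = -106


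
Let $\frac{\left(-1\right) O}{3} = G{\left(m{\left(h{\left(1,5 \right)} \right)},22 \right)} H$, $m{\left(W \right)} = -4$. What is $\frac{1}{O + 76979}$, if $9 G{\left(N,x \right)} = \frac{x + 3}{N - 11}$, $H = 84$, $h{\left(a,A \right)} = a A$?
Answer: $\frac{3}{231077} \approx 1.2983 \cdot 10^{-5}$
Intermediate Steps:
$h{\left(a,A \right)} = A a$
$G{\left(N,x \right)} = \frac{3 + x}{9 \left(-11 + N\right)}$ ($G{\left(N,x \right)} = \frac{\left(x + 3\right) \frac{1}{N - 11}}{9} = \frac{\left(3 + x\right) \frac{1}{-11 + N}}{9} = \frac{\frac{1}{-11 + N} \left(3 + x\right)}{9} = \frac{3 + x}{9 \left(-11 + N\right)}$)
$O = \frac{140}{3}$ ($O = - 3 \frac{3 + 22}{9 \left(-11 - 4\right)} 84 = - 3 \cdot \frac{1}{9} \frac{1}{-15} \cdot 25 \cdot 84 = - 3 \cdot \frac{1}{9} \left(- \frac{1}{15}\right) 25 \cdot 84 = - 3 \left(\left(- \frac{5}{27}\right) 84\right) = \left(-3\right) \left(- \frac{140}{9}\right) = \frac{140}{3} \approx 46.667$)
$\frac{1}{O + 76979} = \frac{1}{\frac{140}{3} + 76979} = \frac{1}{\frac{231077}{3}} = \frac{3}{231077}$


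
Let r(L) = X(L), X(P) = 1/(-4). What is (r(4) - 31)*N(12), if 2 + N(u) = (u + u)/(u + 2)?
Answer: 125/14 ≈ 8.9286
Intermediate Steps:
X(P) = -¼
N(u) = -2 + 2*u/(2 + u) (N(u) = -2 + (u + u)/(u + 2) = -2 + (2*u)/(2 + u) = -2 + 2*u/(2 + u))
r(L) = -¼
(r(4) - 31)*N(12) = (-¼ - 31)*(-4/(2 + 12)) = -(-125)/14 = -125/4*(-2/7) = 125/14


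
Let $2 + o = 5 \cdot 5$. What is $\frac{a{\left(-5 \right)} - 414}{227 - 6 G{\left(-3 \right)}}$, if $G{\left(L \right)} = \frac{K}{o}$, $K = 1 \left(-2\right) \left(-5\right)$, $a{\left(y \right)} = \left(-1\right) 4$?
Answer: $- \frac{9614}{5161} \approx -1.8628$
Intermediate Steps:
$a{\left(y \right)} = -4$
$o = 23$ ($o = -2 + 5 \cdot 5 = -2 + 25 = 23$)
$K = 10$ ($K = \left(-2\right) \left(-5\right) = 10$)
$G{\left(L \right)} = \frac{10}{23}$
$\frac{a{\left(-5 \right)} - 414}{227 - 6 G{\left(-3 \right)}} = \frac{-4 - 414}{227 - \frac{60}{23}} = - \frac{418}{227 - \frac{60}{23}} = - \frac{418}{\frac{5161}{23}} = \left(-418\right) \frac{23}{5161} = - \frac{9614}{5161}$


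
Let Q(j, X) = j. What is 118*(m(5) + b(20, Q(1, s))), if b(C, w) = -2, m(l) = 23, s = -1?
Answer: 2478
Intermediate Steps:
118*(m(5) + b(20, Q(1, s))) = 118*(23 - 2) = 118*21 = 2478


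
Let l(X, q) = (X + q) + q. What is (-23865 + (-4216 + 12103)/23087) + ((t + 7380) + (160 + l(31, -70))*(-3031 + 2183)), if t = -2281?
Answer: -1431709331/23087 ≈ -62014.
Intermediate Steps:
l(X, q) = X + 2*q
(-23865 + (-4216 + 12103)/23087) + ((t + 7380) + (160 + l(31, -70))*(-3031 + 2183)) = (-23865 + (-4216 + 12103)/23087) + ((-2281 + 7380) + (160 + (31 + 2*(-70)))*(-3031 + 2183)) = (-23865 + 7887*(1/23087)) + (5099 + (160 + (31 - 140))*(-848)) = (-23865 + 7887/23087) + (5099 + (160 - 109)*(-848)) = -550963368/23087 + (5099 + 51*(-848)) = -550963368/23087 + (5099 - 43248) = -550963368/23087 - 38149 = -1431709331/23087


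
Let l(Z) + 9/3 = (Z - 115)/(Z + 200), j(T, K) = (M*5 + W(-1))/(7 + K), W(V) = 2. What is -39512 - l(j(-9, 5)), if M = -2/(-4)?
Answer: -9047430/229 ≈ -39508.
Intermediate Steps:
M = ½ (M = -2*(-¼) = ½ ≈ 0.50000)
j(T, K) = 9/(2*(7 + K)) (j(T, K) = ((½)*5 + 2)/(7 + K) = (5/2 + 2)/(7 + K) = 9/(2*(7 + K)))
l(Z) = -3 + (-115 + Z)/(200 + Z) (l(Z) = -3 + (Z - 115)/(Z + 200) = -3 + (-115 + Z)/(200 + Z))
-39512 - l(j(-9, 5)) = -39512 - (-715 - 9/(7 + 5))/(200 + 9/(2*(7 + 5))) = -39512 - (-715 - 9/12)/(200 + (9/2)/12) = -39512 - (-715 - 9/12)/(200 + (9/2)*(1/12)) = -39512 - (-715 - 2*3/8)/(200 + 3/8) = -39512 - (-715 - ¾)/1603/8 = -39512 - 8*(-2863)/(1603*4) = -39512 - 1*(-818/229) = -39512 + 818/229 = -9047430/229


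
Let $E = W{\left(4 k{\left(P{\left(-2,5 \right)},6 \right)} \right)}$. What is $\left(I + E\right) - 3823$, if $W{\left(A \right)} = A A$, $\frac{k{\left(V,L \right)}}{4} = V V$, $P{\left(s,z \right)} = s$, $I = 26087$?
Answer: $26360$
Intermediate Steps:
$k{\left(V,L \right)} = 4 V^{2}$ ($k{\left(V,L \right)} = 4 V V = 4 V^{2}$)
$W{\left(A \right)} = A^{2}$
$E = 4096$ ($E = \left(4 \cdot 4 \left(-2\right)^{2}\right)^{2} = \left(4 \cdot 4 \cdot 4\right)^{2} = \left(4 \cdot 16\right)^{2} = 64^{2} = 4096$)
$\left(I + E\right) - 3823 = \left(26087 + 4096\right) - 3823 = 30183 - 3823 = 26360$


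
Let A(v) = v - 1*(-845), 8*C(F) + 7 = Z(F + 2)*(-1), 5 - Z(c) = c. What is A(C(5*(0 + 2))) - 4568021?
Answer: -4567176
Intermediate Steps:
Z(c) = 5 - c
C(F) = -5/4 + F/8 (C(F) = -7/8 + ((5 - (F + 2))*(-1))/8 = -7/8 + ((5 - (2 + F))*(-1))/8 = -7/8 + ((5 + (-2 - F))*(-1))/8 = -7/8 + ((3 - F)*(-1))/8 = -7/8 + (-3 + F)/8 = -7/8 + (-3/8 + F/8) = -5/4 + F/8)
A(v) = 845 + v (A(v) = v + 845 = 845 + v)
A(C(5*(0 + 2))) - 4568021 = (845 + (-5/4 + (5*(0 + 2))/8)) - 4568021 = (845 + (-5/4 + (5*2)/8)) - 4568021 = (845 + (-5/4 + (⅛)*10)) - 4568021 = (845 + (-5/4 + 5/4)) - 4568021 = (845 + 0) - 4568021 = 845 - 4568021 = -4567176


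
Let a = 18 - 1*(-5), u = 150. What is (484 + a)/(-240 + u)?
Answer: -169/30 ≈ -5.6333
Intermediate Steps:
a = 23 (a = 18 + 5 = 23)
(484 + a)/(-240 + u) = (484 + 23)/(-240 + 150) = 507/(-90) = 507*(-1/90) = -169/30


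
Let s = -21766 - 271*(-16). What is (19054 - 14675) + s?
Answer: -13051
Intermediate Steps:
s = -17430 (s = -21766 - 1*(-4336) = -21766 + 4336 = -17430)
(19054 - 14675) + s = (19054 - 14675) - 17430 = 4379 - 17430 = -13051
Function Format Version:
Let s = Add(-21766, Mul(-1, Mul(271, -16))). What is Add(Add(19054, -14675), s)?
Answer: -13051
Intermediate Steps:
s = -17430 (s = Add(-21766, Mul(-1, -4336)) = Add(-21766, 4336) = -17430)
Add(Add(19054, -14675), s) = Add(Add(19054, -14675), -17430) = Add(4379, -17430) = -13051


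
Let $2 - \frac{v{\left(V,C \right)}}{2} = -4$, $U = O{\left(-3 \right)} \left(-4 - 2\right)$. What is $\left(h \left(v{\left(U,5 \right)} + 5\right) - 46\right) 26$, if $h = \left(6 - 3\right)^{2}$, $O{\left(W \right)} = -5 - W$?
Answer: $2782$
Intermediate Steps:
$U = 12$ ($U = \left(-5 - -3\right) \left(-4 - 2\right) = \left(-5 + 3\right) \left(-6\right) = \left(-2\right) \left(-6\right) = 12$)
$v{\left(V,C \right)} = 12$ ($v{\left(V,C \right)} = 4 - -8 = 4 + 8 = 12$)
$h = 9$ ($h = 3^{2} = 9$)
$\left(h \left(v{\left(U,5 \right)} + 5\right) - 46\right) 26 = \left(9 \left(12 + 5\right) - 46\right) 26 = \left(9 \cdot 17 - 46\right) 26 = \left(153 - 46\right) 26 = 107 \cdot 26 = 2782$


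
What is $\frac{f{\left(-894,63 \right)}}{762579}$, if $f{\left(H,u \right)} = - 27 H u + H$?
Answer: $\frac{506600}{254193} \approx 1.993$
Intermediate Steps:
$f{\left(H,u \right)} = H - 27 H u$ ($f{\left(H,u \right)} = - 27 H u + H = H - 27 H u$)
$\frac{f{\left(-894,63 \right)}}{762579} = \frac{\left(-894\right) \left(1 - 1701\right)}{762579} = - 894 \left(1 - 1701\right) \frac{1}{762579} = \left(-894\right) \left(-1700\right) \frac{1}{762579} = 1519800 \cdot \frac{1}{762579} = \frac{506600}{254193}$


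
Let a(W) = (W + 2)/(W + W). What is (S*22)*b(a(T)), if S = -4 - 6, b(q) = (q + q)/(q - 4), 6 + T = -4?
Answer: 440/9 ≈ 48.889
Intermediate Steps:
T = -10 (T = -6 - 4 = -10)
a(W) = (2 + W)/(2*W) (a(W) = (2 + W)/((2*W)) = (2 + W)*(1/(2*W)) = (2 + W)/(2*W))
b(q) = 2*q/(-4 + q) (b(q) = (2*q)/(-4 + q) = 2*q/(-4 + q))
S = -10
(S*22)*b(a(T)) = (-10*22)*(2*((½)*(2 - 10)/(-10))/(-4 + (½)*(2 - 10)/(-10))) = -440*(½)*(-⅒)*(-8)/(-4 + (½)*(-⅒)*(-8)) = -440*2/(5*(-4 + ⅖)) = -440*2/(5*(-18/5)) = -440*2*(-5)/(5*18) = -220*(-2/9) = 440/9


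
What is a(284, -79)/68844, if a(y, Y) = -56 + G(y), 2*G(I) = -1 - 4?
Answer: -39/45896 ≈ -0.00084975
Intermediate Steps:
G(I) = -5/2 (G(I) = (-1 - 4)/2 = (1/2)*(-5) = -5/2)
a(y, Y) = -117/2 (a(y, Y) = -56 - 5/2 = -117/2)
a(284, -79)/68844 = -117/2/68844 = -117/2*1/68844 = -39/45896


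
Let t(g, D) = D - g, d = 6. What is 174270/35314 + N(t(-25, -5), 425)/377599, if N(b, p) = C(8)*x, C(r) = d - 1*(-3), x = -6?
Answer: 32901135387/6667265543 ≈ 4.9347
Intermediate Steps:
C(r) = 9 (C(r) = 6 - 1*(-3) = 6 + 3 = 9)
N(b, p) = -54 (N(b, p) = 9*(-6) = -54)
174270/35314 + N(t(-25, -5), 425)/377599 = 174270/35314 - 54/377599 = 174270*(1/35314) - 54*1/377599 = 87135/17657 - 54/377599 = 32901135387/6667265543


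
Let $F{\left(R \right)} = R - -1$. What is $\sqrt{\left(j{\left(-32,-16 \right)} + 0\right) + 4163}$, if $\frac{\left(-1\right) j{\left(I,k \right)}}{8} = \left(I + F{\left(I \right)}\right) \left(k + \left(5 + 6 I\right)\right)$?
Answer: $i \sqrt{98149} \approx 313.29 i$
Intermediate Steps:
$F{\left(R \right)} = 1 + R$ ($F{\left(R \right)} = R + 1 = 1 + R$)
$j{\left(I,k \right)} = - 8 \left(1 + 2 I\right) \left(5 + k + 6 I\right)$ ($j{\left(I,k \right)} = - 8 \left(I + \left(1 + I\right)\right) \left(k + \left(5 + 6 I\right)\right) = - 8 \left(1 + 2 I\right) \left(5 + k + 6 I\right)$)
$\sqrt{\left(j{\left(-32,-16 \right)} + 0\right) + 4163} = \sqrt{\left(\left(-40 - -4096 - 96 \left(-32\right)^{2} - -128 - \left(-512\right) \left(-16\right)\right) + 0\right) + 4163} = \sqrt{\left(\left(-40 + 4096 - 98304 + 128 - 8192\right) + 0\right) + 4163} = \sqrt{\left(-102312 + 0\right) + 4163} = \sqrt{-102312 + 4163} = \sqrt{-98149} = i \sqrt{98149}$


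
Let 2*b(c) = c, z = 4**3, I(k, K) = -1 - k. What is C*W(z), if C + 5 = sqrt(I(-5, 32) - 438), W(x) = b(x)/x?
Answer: -5/2 + I*sqrt(434)/2 ≈ -2.5 + 10.416*I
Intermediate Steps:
z = 64
b(c) = c/2
W(x) = 1/2 (W(x) = (x/2)/x = 1/2)
C = -5 + I*sqrt(434) (C = -5 + sqrt((-1 - 1*(-5)) - 438) = -5 + sqrt((-1 + 5) - 438) = -5 + sqrt(4 - 438) = -5 + sqrt(-434) = -5 + I*sqrt(434) ≈ -5.0 + 20.833*I)
C*W(z) = (-5 + I*sqrt(434))*(1/2) = -5/2 + I*sqrt(434)/2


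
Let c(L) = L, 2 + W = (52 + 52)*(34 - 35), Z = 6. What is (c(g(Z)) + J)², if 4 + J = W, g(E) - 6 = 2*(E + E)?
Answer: 6400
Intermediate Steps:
g(E) = 6 + 4*E (g(E) = 6 + 2*(E + E) = 6 + 2*(2*E) = 6 + 4*E)
W = -106 (W = -2 + (52 + 52)*(34 - 35) = -2 + 104*(-1) = -2 - 104 = -106)
J = -110 (J = -4 - 106 = -110)
(c(g(Z)) + J)² = ((6 + 4*6) - 110)² = ((6 + 24) - 110)² = (30 - 110)² = (-80)² = 6400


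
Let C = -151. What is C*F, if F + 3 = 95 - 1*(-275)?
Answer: -55417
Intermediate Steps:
F = 367 (F = -3 + (95 - 1*(-275)) = -3 + (95 + 275) = -3 + 370 = 367)
C*F = -151*367 = -55417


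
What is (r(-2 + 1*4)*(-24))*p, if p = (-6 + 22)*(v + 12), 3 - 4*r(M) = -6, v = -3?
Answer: -7776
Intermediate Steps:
r(M) = 9/4 (r(M) = ¾ - ¼*(-6) = ¾ + 3/2 = 9/4)
p = 144 (p = (-6 + 22)*(-3 + 12) = 16*9 = 144)
(r(-2 + 1*4)*(-24))*p = ((9/4)*(-24))*144 = -54*144 = -7776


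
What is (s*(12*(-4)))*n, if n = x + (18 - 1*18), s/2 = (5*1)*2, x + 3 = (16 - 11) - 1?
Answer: -960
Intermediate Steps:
x = 1 (x = -3 + ((16 - 11) - 1) = -3 + (5 - 1) = -3 + 4 = 1)
s = 20 (s = 2*((5*1)*2) = 2*(5*2) = 2*10 = 20)
n = 1 (n = 1 + (18 - 1*18) = 1 + (18 - 18) = 1 + 0 = 1)
(s*(12*(-4)))*n = (20*(12*(-4)))*1 = (20*(-48))*1 = -960*1 = -960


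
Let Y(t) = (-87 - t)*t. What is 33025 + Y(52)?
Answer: 25797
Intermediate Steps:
Y(t) = t*(-87 - t)
33025 + Y(52) = 33025 - 1*52*(87 + 52) = 33025 - 1*52*139 = 33025 - 7228 = 25797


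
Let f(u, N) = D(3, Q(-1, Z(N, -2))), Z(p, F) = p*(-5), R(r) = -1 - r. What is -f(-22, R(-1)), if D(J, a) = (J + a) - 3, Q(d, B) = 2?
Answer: -2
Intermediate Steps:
Z(p, F) = -5*p
D(J, a) = -3 + J + a
f(u, N) = 2 (f(u, N) = -3 + 3 + 2 = 2)
-f(-22, R(-1)) = -1*2 = -2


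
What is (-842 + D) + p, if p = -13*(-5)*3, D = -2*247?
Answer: -1141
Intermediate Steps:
D = -494
p = 195 (p = 65*3 = 195)
(-842 + D) + p = (-842 - 494) + 195 = -1336 + 195 = -1141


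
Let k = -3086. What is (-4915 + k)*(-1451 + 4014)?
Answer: -20506563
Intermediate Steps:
(-4915 + k)*(-1451 + 4014) = (-4915 - 3086)*(-1451 + 4014) = -8001*2563 = -20506563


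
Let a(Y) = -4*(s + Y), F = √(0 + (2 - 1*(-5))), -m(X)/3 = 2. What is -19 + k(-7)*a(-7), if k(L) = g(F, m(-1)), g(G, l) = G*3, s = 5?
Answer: -19 + 24*√7 ≈ 44.498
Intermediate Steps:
m(X) = -6 (m(X) = -3*2 = -6)
F = √7 (F = √(0 + (2 + 5)) = √(0 + 7) = √7 ≈ 2.6458)
g(G, l) = 3*G
k(L) = 3*√7
a(Y) = -20 - 4*Y (a(Y) = -4*(5 + Y) = -20 - 4*Y)
-19 + k(-7)*a(-7) = -19 + (3*√7)*(-20 - 4*(-7)) = -19 + (3*√7)*(-20 + 28) = -19 + (3*√7)*8 = -19 + 24*√7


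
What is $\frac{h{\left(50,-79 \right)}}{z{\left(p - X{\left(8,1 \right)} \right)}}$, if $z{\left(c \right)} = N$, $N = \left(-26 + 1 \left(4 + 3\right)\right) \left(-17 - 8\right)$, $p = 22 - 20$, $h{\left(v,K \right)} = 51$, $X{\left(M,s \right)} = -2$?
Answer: $\frac{51}{475} \approx 0.10737$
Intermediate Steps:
$p = 2$ ($p = 22 - 20 = 2$)
$N = 475$ ($N = \left(-26 + 1 \cdot 7\right) \left(-25\right) = \left(-26 + 7\right) \left(-25\right) = \left(-19\right) \left(-25\right) = 475$)
$z{\left(c \right)} = 475$
$\frac{h{\left(50,-79 \right)}}{z{\left(p - X{\left(8,1 \right)} \right)}} = \frac{51}{475}$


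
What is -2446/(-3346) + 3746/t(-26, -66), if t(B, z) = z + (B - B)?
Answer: -3093170/55209 ≈ -56.027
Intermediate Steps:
t(B, z) = z (t(B, z) = z + 0 = z)
-2446/(-3346) + 3746/t(-26, -66) = -2446/(-3346) + 3746/(-66) = -2446*(-1/3346) + 3746*(-1/66) = 1223/1673 - 1873/33 = -3093170/55209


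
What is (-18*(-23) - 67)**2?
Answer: 120409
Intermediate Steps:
(-18*(-23) - 67)**2 = (414 - 67)**2 = 347**2 = 120409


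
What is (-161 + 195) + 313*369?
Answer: 115531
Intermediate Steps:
(-161 + 195) + 313*369 = 34 + 115497 = 115531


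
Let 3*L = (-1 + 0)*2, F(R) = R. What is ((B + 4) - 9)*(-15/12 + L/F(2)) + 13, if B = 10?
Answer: 61/12 ≈ 5.0833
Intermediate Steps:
L = -⅔ (L = ((-1 + 0)*2)/3 = (-1*2)/3 = (⅓)*(-2) = -⅔ ≈ -0.66667)
((B + 4) - 9)*(-15/12 + L/F(2)) + 13 = ((10 + 4) - 9)*(-15/12 - ⅔/2) + 13 = (14 - 9)*(-15*1/12 - ⅔*½) + 13 = 5*(-5/4 - ⅓) + 13 = 5*(-19/12) + 13 = -95/12 + 13 = 61/12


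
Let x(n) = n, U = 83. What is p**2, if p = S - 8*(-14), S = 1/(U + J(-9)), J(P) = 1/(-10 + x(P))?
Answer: 31163193961/2483776 ≈ 12547.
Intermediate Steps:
J(P) = 1/(-10 + P)
S = 19/1576 (S = 1/(83 + 1/(-10 - 9)) = 1/(83 + 1/(-19)) = 1/(83 - 1/19) = 1/(1576/19) = 19/1576 ≈ 0.012056)
p = 176531/1576 (p = 19/1576 - 8*(-14) = 19/1576 + 112 = 176531/1576 ≈ 112.01)
p**2 = (176531/1576)**2 = 31163193961/2483776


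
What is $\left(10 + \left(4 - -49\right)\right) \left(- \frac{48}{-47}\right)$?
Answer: $\frac{3024}{47} \approx 64.34$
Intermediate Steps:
$\left(10 + \left(4 - -49\right)\right) \left(- \frac{48}{-47}\right) = \left(10 + \left(4 + 49\right)\right) \left(\left(-48\right) \left(- \frac{1}{47}\right)\right) = \left(10 + 53\right) \frac{48}{47} = 63 \cdot \frac{48}{47} = \frac{3024}{47}$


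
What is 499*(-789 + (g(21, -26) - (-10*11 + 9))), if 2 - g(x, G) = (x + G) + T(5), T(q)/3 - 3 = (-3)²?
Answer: -357783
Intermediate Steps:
T(q) = 36 (T(q) = 9 + 3*(-3)² = 9 + 3*9 = 9 + 27 = 36)
g(x, G) = -34 - G - x (g(x, G) = 2 - ((x + G) + 36) = 2 - ((G + x) + 36) = 2 - (36 + G + x) = 2 + (-36 - G - x) = -34 - G - x)
499*(-789 + (g(21, -26) - (-10*11 + 9))) = 499*(-789 + ((-34 - 1*(-26) - 1*21) - (-10*11 + 9))) = 499*(-789 + ((-34 + 26 - 21) - (-110 + 9))) = 499*(-789 + (-29 - 1*(-101))) = 499*(-789 + (-29 + 101)) = 499*(-789 + 72) = 499*(-717) = -357783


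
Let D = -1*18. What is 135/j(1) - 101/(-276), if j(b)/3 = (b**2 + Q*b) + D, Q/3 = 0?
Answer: -10703/4692 ≈ -2.2811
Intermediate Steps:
D = -18
Q = 0 (Q = 3*0 = 0)
j(b) = -54 + 3*b**2 (j(b) = 3*((b**2 + 0*b) - 18) = 3*((b**2 + 0) - 18) = 3*(b**2 - 18) = 3*(-18 + b**2) = -54 + 3*b**2)
135/j(1) - 101/(-276) = 135/(-54 + 3*1**2) - 101/(-276) = 135/(-54 + 3*1) - 101*(-1/276) = 135/(-54 + 3) + 101/276 = 135/(-51) + 101/276 = 135*(-1/51) + 101/276 = -45/17 + 101/276 = -10703/4692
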